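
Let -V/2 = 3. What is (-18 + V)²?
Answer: 576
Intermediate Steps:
V = -6 (V = -2*3 = -6)
(-18 + V)² = (-18 - 6)² = (-24)² = 576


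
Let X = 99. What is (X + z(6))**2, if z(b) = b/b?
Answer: 10000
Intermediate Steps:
z(b) = 1
(X + z(6))**2 = (99 + 1)**2 = 100**2 = 10000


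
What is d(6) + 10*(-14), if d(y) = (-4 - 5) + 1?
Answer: -148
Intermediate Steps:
d(y) = -8 (d(y) = -9 + 1 = -8)
d(6) + 10*(-14) = -8 + 10*(-14) = -8 - 140 = -148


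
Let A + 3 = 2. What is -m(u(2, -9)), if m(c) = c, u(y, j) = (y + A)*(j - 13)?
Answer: 22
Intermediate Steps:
A = -1 (A = -3 + 2 = -1)
u(y, j) = (-1 + y)*(-13 + j) (u(y, j) = (y - 1)*(j - 13) = (-1 + y)*(-13 + j))
-m(u(2, -9)) = -(13 - 1*(-9) - 13*2 - 9*2) = -(13 + 9 - 26 - 18) = -1*(-22) = 22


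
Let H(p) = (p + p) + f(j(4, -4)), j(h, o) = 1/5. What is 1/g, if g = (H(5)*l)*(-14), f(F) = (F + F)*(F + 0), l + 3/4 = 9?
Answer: -25/29106 ≈ -0.00085893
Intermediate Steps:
l = 33/4 (l = -¾ + 9 = 33/4 ≈ 8.2500)
j(h, o) = ⅕
f(F) = 2*F² (f(F) = (2*F)*F = 2*F²)
H(p) = 2/25 + 2*p (H(p) = (p + p) + 2*(⅕)² = 2*p + 2*(1/25) = 2*p + 2/25 = 2/25 + 2*p)
g = -29106/25 (g = ((2/25 + 2*5)*(33/4))*(-14) = ((2/25 + 10)*(33/4))*(-14) = ((252/25)*(33/4))*(-14) = (2079/25)*(-14) = -29106/25 ≈ -1164.2)
1/g = 1/(-29106/25) = -25/29106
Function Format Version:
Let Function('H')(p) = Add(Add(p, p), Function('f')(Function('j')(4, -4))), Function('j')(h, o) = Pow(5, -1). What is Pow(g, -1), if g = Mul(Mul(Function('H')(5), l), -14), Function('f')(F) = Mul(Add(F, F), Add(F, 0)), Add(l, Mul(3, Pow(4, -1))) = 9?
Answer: Rational(-25, 29106) ≈ -0.00085893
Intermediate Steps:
l = Rational(33, 4) (l = Add(Rational(-3, 4), 9) = Rational(33, 4) ≈ 8.2500)
Function('j')(h, o) = Rational(1, 5)
Function('f')(F) = Mul(2, Pow(F, 2)) (Function('f')(F) = Mul(Mul(2, F), F) = Mul(2, Pow(F, 2)))
Function('H')(p) = Add(Rational(2, 25), Mul(2, p)) (Function('H')(p) = Add(Add(p, p), Mul(2, Pow(Rational(1, 5), 2))) = Add(Mul(2, p), Mul(2, Rational(1, 25))) = Add(Mul(2, p), Rational(2, 25)) = Add(Rational(2, 25), Mul(2, p)))
g = Rational(-29106, 25) (g = Mul(Mul(Add(Rational(2, 25), Mul(2, 5)), Rational(33, 4)), -14) = Mul(Mul(Add(Rational(2, 25), 10), Rational(33, 4)), -14) = Mul(Mul(Rational(252, 25), Rational(33, 4)), -14) = Mul(Rational(2079, 25), -14) = Rational(-29106, 25) ≈ -1164.2)
Pow(g, -1) = Pow(Rational(-29106, 25), -1) = Rational(-25, 29106)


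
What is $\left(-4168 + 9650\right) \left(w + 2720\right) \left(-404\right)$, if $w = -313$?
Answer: $-5330850296$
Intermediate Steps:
$\left(-4168 + 9650\right) \left(w + 2720\right) \left(-404\right) = \left(-4168 + 9650\right) \left(-313 + 2720\right) \left(-404\right) = 5482 \cdot 2407 \left(-404\right) = 13195174 \left(-404\right) = -5330850296$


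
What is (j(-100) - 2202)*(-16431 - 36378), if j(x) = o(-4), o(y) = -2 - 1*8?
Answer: 116813508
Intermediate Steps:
o(y) = -10 (o(y) = -2 - 8 = -10)
j(x) = -10
(j(-100) - 2202)*(-16431 - 36378) = (-10 - 2202)*(-16431 - 36378) = -2212*(-52809) = 116813508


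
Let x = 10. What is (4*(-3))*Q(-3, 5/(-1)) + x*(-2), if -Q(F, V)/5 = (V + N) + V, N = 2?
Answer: -500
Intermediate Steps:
Q(F, V) = -10 - 10*V (Q(F, V) = -5*((V + 2) + V) = -5*((2 + V) + V) = -5*(2 + 2*V) = -10 - 10*V)
(4*(-3))*Q(-3, 5/(-1)) + x*(-2) = (4*(-3))*(-10 - 50/(-1)) + 10*(-2) = -12*(-10 - 50*(-1)) - 20 = -12*(-10 - 10*(-5)) - 20 = -12*(-10 + 50) - 20 = -12*40 - 20 = -480 - 20 = -500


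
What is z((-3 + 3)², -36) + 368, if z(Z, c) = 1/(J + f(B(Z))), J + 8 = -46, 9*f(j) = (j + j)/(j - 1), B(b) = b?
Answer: 19871/54 ≈ 367.98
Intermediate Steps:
f(j) = 2*j/(9*(-1 + j)) (f(j) = ((j + j)/(j - 1))/9 = ((2*j)/(-1 + j))/9 = (2*j/(-1 + j))/9 = 2*j/(9*(-1 + j)))
J = -54 (J = -8 - 46 = -54)
z(Z, c) = 1/(-54 + 2*Z/(9*(-1 + Z)))
z((-3 + 3)², -36) + 368 = 9*(-1 + (-3 + 3)²)/(2*(243 - 242*(-3 + 3)²)) + 368 = 9*(-1 + 0²)/(2*(243 - 242*0²)) + 368 = 9*(-1 + 0)/(2*(243 - 242*0)) + 368 = (9/2)*(-1)/(243 + 0) + 368 = (9/2)*(-1)/243 + 368 = (9/2)*(1/243)*(-1) + 368 = -1/54 + 368 = 19871/54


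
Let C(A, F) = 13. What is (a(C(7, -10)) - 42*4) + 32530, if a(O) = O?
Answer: 32375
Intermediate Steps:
(a(C(7, -10)) - 42*4) + 32530 = (13 - 42*4) + 32530 = (13 - 168) + 32530 = -155 + 32530 = 32375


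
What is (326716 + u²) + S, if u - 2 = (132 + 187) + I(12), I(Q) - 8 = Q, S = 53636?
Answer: 496633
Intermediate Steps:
I(Q) = 8 + Q
u = 341 (u = 2 + ((132 + 187) + (8 + 12)) = 2 + (319 + 20) = 2 + 339 = 341)
(326716 + u²) + S = (326716 + 341²) + 53636 = (326716 + 116281) + 53636 = 442997 + 53636 = 496633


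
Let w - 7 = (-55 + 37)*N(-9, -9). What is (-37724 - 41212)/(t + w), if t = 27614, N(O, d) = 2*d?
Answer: -1144/405 ≈ -2.8247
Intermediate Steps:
w = 331 (w = 7 + (-55 + 37)*(2*(-9)) = 7 - 18*(-18) = 7 + 324 = 331)
(-37724 - 41212)/(t + w) = (-37724 - 41212)/(27614 + 331) = -78936/27945 = -78936*1/27945 = -1144/405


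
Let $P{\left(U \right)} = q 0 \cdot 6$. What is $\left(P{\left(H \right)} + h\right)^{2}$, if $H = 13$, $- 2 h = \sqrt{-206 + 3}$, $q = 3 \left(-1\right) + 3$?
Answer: $- \frac{203}{4} \approx -50.75$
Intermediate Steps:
$q = 0$ ($q = -3 + 3 = 0$)
$h = - \frac{i \sqrt{203}}{2}$ ($h = - \frac{\sqrt{-206 + 3}}{2} = - \frac{\sqrt{-203}}{2} = - \frac{i \sqrt{203}}{2} \approx - 7.1239 i$)
$P{\left(U \right)} = 0$ ($P{\left(U \right)} = 0 \cdot 0 \cdot 6 = 0 \cdot 6 = 0$)
$\left(P{\left(H \right)} + h\right)^{2} = \left(0 - \frac{i \sqrt{203}}{2}\right)^{2} = \left(- \frac{i \sqrt{203}}{2}\right)^{2} = - \frac{203}{4}$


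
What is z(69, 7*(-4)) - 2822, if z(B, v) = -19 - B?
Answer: -2910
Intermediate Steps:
z(69, 7*(-4)) - 2822 = (-19 - 1*69) - 2822 = (-19 - 69) - 2822 = -88 - 2822 = -2910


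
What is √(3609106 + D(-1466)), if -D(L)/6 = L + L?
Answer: √3626698 ≈ 1904.4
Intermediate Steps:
D(L) = -12*L (D(L) = -6*(L + L) = -12*L)
√(3609106 + D(-1466)) = √(3609106 - 12*(-1466)) = √(3609106 + 17592) = √3626698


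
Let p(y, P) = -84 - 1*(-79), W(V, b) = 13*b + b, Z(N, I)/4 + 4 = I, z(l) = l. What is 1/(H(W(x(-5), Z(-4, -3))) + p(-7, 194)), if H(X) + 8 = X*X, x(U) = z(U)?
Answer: 1/153651 ≈ 6.5083e-6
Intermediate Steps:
x(U) = U
Z(N, I) = -16 + 4*I
W(V, b) = 14*b
p(y, P) = -5 (p(y, P) = -84 + 79 = -5)
H(X) = -8 + X² (H(X) = -8 + X*X = -8 + X²)
1/(H(W(x(-5), Z(-4, -3))) + p(-7, 194)) = 1/((-8 + (14*(-16 + 4*(-3)))²) - 5) = 1/((-8 + (14*(-16 - 12))²) - 5) = 1/((-8 + (14*(-28))²) - 5) = 1/((-8 + (-392)²) - 5) = 1/((-8 + 153664) - 5) = 1/(153656 - 5) = 1/153651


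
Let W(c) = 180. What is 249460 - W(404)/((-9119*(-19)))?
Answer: 43221688880/173261 ≈ 2.4946e+5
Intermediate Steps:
249460 - W(404)/((-9119*(-19))) = 249460 - 180/((-9119*(-19))) = 249460 - 180/173261 = 43221688880/173261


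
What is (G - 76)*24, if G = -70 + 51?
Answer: -2280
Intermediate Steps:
G = -19
(G - 76)*24 = (-19 - 76)*24 = -95*24 = -2280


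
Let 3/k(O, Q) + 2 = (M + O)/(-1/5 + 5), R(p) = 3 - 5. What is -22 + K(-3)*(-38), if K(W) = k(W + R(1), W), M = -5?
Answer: 290/49 ≈ 5.9184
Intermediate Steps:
R(p) = -2
k(O, Q) = 3/(-73/24 + 5*O/24) (k(O, Q) = 3/(-2 + (-5 + O)/(-1/5 + 5)) = 3/(-2 + (-5 + O)/(24/5)) = 3/(-2 + (-5 + O)*(5/24)) = 3/(-2 + (-25/24 + 5*O/24)) = 3/(-73/24 + 5*O/24))
K(W) = 72/(-83 + 5*W) (K(W) = 72/(-73 + 5*(W - 2)) = 72/(-73 + 5*(-2 + W)) = 72/(-73 + (-10 + 5*W)) = 72/(-83 + 5*W))
-22 + K(-3)*(-38) = -22 + (72/(-83 + 5*(-3)))*(-38) = -22 + (72/(-83 - 15))*(-38) = -22 + (72/(-98))*(-38) = -22 + (72*(-1/98))*(-38) = -22 - 36/49*(-38) = -22 + 1368/49 = 290/49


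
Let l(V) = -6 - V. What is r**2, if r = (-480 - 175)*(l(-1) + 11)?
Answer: 15444900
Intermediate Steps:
r = -3930 (r = (-480 - 175)*((-6 - 1*(-1)) + 11) = -655*((-6 + 1) + 11) = -655*(-5 + 11) = -655*6 = -3930)
r**2 = (-3930)**2 = 15444900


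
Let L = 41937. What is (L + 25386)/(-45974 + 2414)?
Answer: -22441/14520 ≈ -1.5455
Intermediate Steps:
(L + 25386)/(-45974 + 2414) = (41937 + 25386)/(-45974 + 2414) = 67323/(-43560) = 67323*(-1/43560) = -22441/14520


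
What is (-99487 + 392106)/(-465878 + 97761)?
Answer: -292619/368117 ≈ -0.79491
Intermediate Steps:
(-99487 + 392106)/(-465878 + 97761) = 292619/(-368117) = 292619*(-1/368117) = -292619/368117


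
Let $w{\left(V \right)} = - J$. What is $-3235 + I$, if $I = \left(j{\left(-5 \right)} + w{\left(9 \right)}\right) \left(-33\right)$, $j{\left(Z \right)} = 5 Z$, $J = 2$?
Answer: $-2344$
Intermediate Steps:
$w{\left(V \right)} = -2$ ($w{\left(V \right)} = \left(-1\right) 2 = -2$)
$I = 891$ ($I = \left(5 \left(-5\right) - 2\right) \left(-33\right) = \left(-25 - 2\right) \left(-33\right) = \left(-27\right) \left(-33\right) = 891$)
$-3235 + I = -3235 + 891 = -2344$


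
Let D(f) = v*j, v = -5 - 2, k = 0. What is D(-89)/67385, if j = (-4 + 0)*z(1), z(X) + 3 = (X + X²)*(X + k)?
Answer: -28/67385 ≈ -0.00041552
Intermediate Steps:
z(X) = -3 + X*(X + X²) (z(X) = -3 + (X + X²)*(X + 0) = -3 + (X + X²)*X = -3 + X*(X + X²))
v = -7
j = 4 (j = (-4 + 0)*(-3 + 1² + 1³) = -4*(-3 + 1 + 1) = -4*(-1) = 4)
D(f) = -28 (D(f) = -7*4 = -28)
D(-89)/67385 = -28/67385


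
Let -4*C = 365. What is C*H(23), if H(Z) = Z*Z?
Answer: -193085/4 ≈ -48271.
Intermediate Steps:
C = -365/4 (C = -¼*365 = -365/4 ≈ -91.250)
H(Z) = Z²
C*H(23) = -365/4*23² = -365/4*529 = -193085/4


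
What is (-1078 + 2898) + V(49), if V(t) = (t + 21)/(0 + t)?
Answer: 12750/7 ≈ 1821.4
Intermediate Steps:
V(t) = (21 + t)/t
(-1078 + 2898) + V(49) = (-1078 + 2898) + (21 + 49)/49 = 1820 + (1/49)*70 = 1820 + 10/7 = 12750/7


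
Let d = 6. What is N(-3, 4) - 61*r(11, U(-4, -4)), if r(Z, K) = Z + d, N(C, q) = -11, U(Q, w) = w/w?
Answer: -1048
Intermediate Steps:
U(Q, w) = 1
r(Z, K) = 6 + Z (r(Z, K) = Z + 6 = 6 + Z)
N(-3, 4) - 61*r(11, U(-4, -4)) = -11 - 61*(6 + 11) = -11 - 61*17 = -11 - 1037 = -1048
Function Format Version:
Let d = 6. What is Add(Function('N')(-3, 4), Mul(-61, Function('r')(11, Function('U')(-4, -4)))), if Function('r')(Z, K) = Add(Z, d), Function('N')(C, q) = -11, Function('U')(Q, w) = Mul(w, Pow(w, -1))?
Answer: -1048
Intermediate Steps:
Function('U')(Q, w) = 1
Function('r')(Z, K) = Add(6, Z) (Function('r')(Z, K) = Add(Z, 6) = Add(6, Z))
Add(Function('N')(-3, 4), Mul(-61, Function('r')(11, Function('U')(-4, -4)))) = Add(-11, Mul(-61, Add(6, 11))) = Add(-11, Mul(-61, 17)) = Add(-11, -1037) = -1048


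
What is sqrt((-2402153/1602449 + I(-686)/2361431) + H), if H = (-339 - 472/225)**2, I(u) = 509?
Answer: sqrt(84340500663213654340625669988645499)/851416367516775 ≈ 341.10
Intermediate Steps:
H = 5890102009/50625 (H = (-339 - 472*1/225)**2 = (-339 - 472/225)**2 = (-76747/225)**2 = 5890102009/50625 ≈ 1.1635e+5)
sqrt((-2402153/1602449 + I(-686)/2361431) + H) = sqrt((-2402153/1602449 + 509/2361431) + 5890102009/50625) = sqrt(-5671702914402/3784072744519 + 5890102009/50625) = sqrt(22288287344733464037421/191568682691274375) = sqrt(84340500663213654340625669988645499)/851416367516775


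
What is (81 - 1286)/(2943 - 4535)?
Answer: 1205/1592 ≈ 0.75691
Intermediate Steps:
(81 - 1286)/(2943 - 4535) = -1205/(-1592) = -1205*(-1/1592) = 1205/1592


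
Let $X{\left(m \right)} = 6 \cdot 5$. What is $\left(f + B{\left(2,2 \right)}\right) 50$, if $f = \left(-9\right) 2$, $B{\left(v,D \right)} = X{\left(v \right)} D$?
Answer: $2100$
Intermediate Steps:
$X{\left(m \right)} = 30$
$B{\left(v,D \right)} = 30 D$
$f = -18$
$\left(f + B{\left(2,2 \right)}\right) 50 = \left(-18 + 30 \cdot 2\right) 50 = \left(-18 + 60\right) 50 = 42 \cdot 50 = 2100$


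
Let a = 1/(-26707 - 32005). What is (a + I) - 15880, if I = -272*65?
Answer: -1970374721/58712 ≈ -33560.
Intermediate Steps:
a = -1/58712 (a = 1/(-58712) = -1/58712 ≈ -1.7032e-5)
I = -17680
(a + I) - 15880 = (-1/58712 - 17680) - 15880 = -1038028161/58712 - 15880 = -1970374721/58712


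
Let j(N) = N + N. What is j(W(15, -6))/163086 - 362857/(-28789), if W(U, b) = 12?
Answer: 9862931273/782513809 ≈ 12.604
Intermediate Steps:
j(N) = 2*N
j(W(15, -6))/163086 - 362857/(-28789) = (2*12)/163086 - 362857/(-28789) = 24*(1/163086) - 362857*(-1/28789) = 4/27181 + 362857/28789 = 9862931273/782513809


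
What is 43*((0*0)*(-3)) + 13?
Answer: 13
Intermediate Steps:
43*((0*0)*(-3)) + 13 = 43*(0*(-3)) + 13 = 43*0 + 13 = 0 + 13 = 13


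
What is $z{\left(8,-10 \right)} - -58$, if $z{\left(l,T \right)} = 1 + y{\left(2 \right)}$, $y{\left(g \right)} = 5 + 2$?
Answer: $66$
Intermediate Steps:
$y{\left(g \right)} = 7$
$z{\left(l,T \right)} = 8$ ($z{\left(l,T \right)} = 1 + 7 = 8$)
$z{\left(8,-10 \right)} - -58 = 8 - -58 = 8 + 58 = 66$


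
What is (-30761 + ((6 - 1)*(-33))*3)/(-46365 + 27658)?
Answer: 31256/18707 ≈ 1.6708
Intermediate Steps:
(-30761 + ((6 - 1)*(-33))*3)/(-46365 + 27658) = (-30761 + (5*(-33))*3)/(-18707) = (-30761 - 165*3)*(-1/18707) = (-30761 - 495)*(-1/18707) = -31256*(-1/18707) = 31256/18707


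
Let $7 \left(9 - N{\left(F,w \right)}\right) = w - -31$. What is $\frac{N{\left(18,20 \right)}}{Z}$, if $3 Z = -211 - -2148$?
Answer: $\frac{36}{13559} \approx 0.0026551$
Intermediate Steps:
$N{\left(F,w \right)} = \frac{32}{7} - \frac{w}{7}$ ($N{\left(F,w \right)} = 9 - \frac{w - -31}{7} = 9 - \frac{w + 31}{7} = 9 - \frac{31 + w}{7} = 9 - \left(\frac{31}{7} + \frac{w}{7}\right) = \frac{32}{7} - \frac{w}{7}$)
$Z = \frac{1937}{3}$ ($Z = \frac{-211 - -2148}{3} = \frac{-211 + 2148}{3} = \frac{1}{3} \cdot 1937 = \frac{1937}{3} \approx 645.67$)
$\frac{N{\left(18,20 \right)}}{Z} = \frac{\frac{32}{7} - \frac{20}{7}}{\frac{1937}{3}} = \left(\frac{32}{7} - \frac{20}{7}\right) \frac{3}{1937} = \frac{12}{7} \cdot \frac{3}{1937} = \frac{36}{13559}$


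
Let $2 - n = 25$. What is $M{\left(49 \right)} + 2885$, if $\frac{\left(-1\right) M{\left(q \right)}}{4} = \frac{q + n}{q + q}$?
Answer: $\frac{141313}{49} \approx 2883.9$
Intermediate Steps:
$n = -23$ ($n = 2 - 25 = -23$)
$M{\left(q \right)} = - \frac{2 \left(-23 + q\right)}{q}$ ($M{\left(q \right)} = - 4 \frac{q - 23}{q + q} = - 4 \frac{-23 + q}{2 q} = - \frac{2 \left(-23 + q\right)}{q}$)
$M{\left(49 \right)} + 2885 = \left(-2 + \frac{46}{49}\right) + 2885 = - \frac{52}{49} + 2885 = \frac{141313}{49}$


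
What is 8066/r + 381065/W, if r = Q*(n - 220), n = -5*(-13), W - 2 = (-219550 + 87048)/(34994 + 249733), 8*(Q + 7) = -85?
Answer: 2371284642581681/9549585960 ≈ 2.4831e+5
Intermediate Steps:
Q = -141/8 (Q = -7 + (1/8)*(-85) = -7 - 85/8 = -141/8 ≈ -17.625)
W = 436952/284727 (W = 2 + (-219550 + 87048)/(34994 + 249733) = 2 - 132502/284727 = 436952/284727 ≈ 1.5346)
n = 65
r = 21855/8 (r = -141*(65 - 220)/8 = -141/8*(-155) = 21855/8 ≈ 2731.9)
8066/r + 381065/W = 8066/(21855/8) + 381065/(436952/284727) = 8066*(8/21855) + 381065*(284727/436952) = 64528/21855 + 108499494255/436952 = 2371284642581681/9549585960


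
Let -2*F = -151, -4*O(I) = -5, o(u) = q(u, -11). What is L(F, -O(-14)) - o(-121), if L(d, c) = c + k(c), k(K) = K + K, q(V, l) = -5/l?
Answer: -185/44 ≈ -4.2045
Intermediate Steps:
o(u) = 5/11 (o(u) = -5/(-11) = -5*(-1/11) = 5/11)
O(I) = 5/4 (O(I) = -1/4*(-5) = 5/4)
k(K) = 2*K
F = 151/2 (F = -1/2*(-151) = 151/2 ≈ 75.500)
L(d, c) = 3*c (L(d, c) = c + 2*c = 3*c)
L(F, -O(-14)) - o(-121) = 3*(-1*5/4) - 1*5/11 = 3*(-5/4) - 5/11 = -15/4 - 5/11 = -185/44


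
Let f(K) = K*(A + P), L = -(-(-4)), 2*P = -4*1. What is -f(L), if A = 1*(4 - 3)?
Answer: -4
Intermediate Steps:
A = 1 (A = 1*1 = 1)
P = -2 (P = (-4*1)/2 = (½)*(-4) = -2)
L = -4 (L = -(-2*(-2)) = -4 ≈ -4.0000)
f(K) = -K (f(K) = K*(1 - 2) = K*(-1) = -K)
-f(L) = -(-1)*(-4) = -1*4 = -4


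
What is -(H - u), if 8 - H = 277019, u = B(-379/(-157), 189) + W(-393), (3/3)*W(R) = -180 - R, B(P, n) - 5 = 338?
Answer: 277567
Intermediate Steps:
B(P, n) = 343 (B(P, n) = 5 + 338 = 343)
W(R) = -180 - R
u = 556 (u = 343 + (-180 - 1*(-393)) = 343 + (-180 + 393) = 343 + 213 = 556)
H = -277011 (H = 8 - 1*277019 = 8 - 277019 = -277011)
-(H - u) = -(-277011 - 1*556) = -(-277011 - 556) = -1*(-277567) = 277567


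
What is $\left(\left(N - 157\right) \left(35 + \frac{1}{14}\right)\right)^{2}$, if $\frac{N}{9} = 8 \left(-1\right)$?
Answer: $\frac{12642528721}{196} \approx 6.4503 \cdot 10^{7}$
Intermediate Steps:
$N = -72$ ($N = 9 \cdot 8 \left(-1\right) = 9 \left(-8\right) = -72$)
$\left(\left(N - 157\right) \left(35 + \frac{1}{14}\right)\right)^{2} = \left(\left(-72 - 157\right) \left(35 + \frac{1}{14}\right)\right)^{2} = \left(- 229 \left(35 + \frac{1}{14}\right)\right)^{2} = \left(\left(-229\right) \frac{491}{14}\right)^{2} = \left(- \frac{112439}{14}\right)^{2} = \frac{12642528721}{196}$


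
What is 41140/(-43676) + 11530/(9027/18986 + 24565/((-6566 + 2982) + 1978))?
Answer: -43675110906075/56070768364 ≈ -778.93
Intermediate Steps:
41140/(-43676) + 11530/(9027/18986 + 24565/((-6566 + 2982) + 1978)) = 41140*(-1/43676) + 11530/(9027*(1/18986) + 24565/(-3584 + 1978)) = -10285/10919 + 11530/(9027/18986 + 24565/(-1606)) = -10285/10919 + 11530/(9027/18986 + 24565*(-1/1606)) = -10285/10919 + 11530/(9027/18986 - 24565/1606) = -10285/10919 + 11530/(-10270312/692989) = -10285/10919 + 11530*(-692989/10270312) = -10285/10919 - 3995081585/5135156 = -43675110906075/56070768364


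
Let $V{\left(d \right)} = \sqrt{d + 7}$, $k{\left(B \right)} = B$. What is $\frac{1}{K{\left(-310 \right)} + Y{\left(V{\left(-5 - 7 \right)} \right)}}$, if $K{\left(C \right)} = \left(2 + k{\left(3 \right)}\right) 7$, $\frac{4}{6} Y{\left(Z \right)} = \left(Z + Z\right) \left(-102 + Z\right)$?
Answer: $\frac{i}{2 \left(10 i + 153 \sqrt{5}\right)} \approx 4.2682 \cdot 10^{-5} + 0.0014602 i$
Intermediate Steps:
$V{\left(d \right)} = \sqrt{7 + d}$
$Y{\left(Z \right)} = 3 Z \left(-102 + Z\right)$ ($Y{\left(Z \right)} = \frac{3 \left(Z + Z\right) \left(-102 + Z\right)}{2} = \frac{3 \cdot 2 Z \left(-102 + Z\right)}{2} = 3 Z \left(-102 + Z\right)$)
$K{\left(C \right)} = 35$ ($K{\left(C \right)} = \left(2 + 3\right) 7 = 5 \cdot 7 = 35$)
$\frac{1}{K{\left(-310 \right)} + Y{\left(V{\left(-5 - 7 \right)} \right)}} = \frac{1}{35 + 3 \sqrt{7 - 12} \left(-102 + \sqrt{7 - 12}\right)} = \frac{1}{35 + 3 \sqrt{-5} \left(-102 + \sqrt{-5}\right)} = \frac{1}{35 + 3 i \sqrt{5} \left(-102 + i \sqrt{5}\right)}$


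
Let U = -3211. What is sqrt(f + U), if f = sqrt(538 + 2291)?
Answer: sqrt(-3211 + sqrt(2829)) ≈ 56.194*I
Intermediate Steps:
f = sqrt(2829) ≈ 53.188
sqrt(f + U) = sqrt(sqrt(2829) - 3211) = sqrt(-3211 + sqrt(2829))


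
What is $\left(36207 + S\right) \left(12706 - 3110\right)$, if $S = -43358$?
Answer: $-68620996$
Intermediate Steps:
$\left(36207 + S\right) \left(12706 - 3110\right) = \left(36207 - 43358\right) \left(12706 - 3110\right) = \left(-7151\right) 9596 = -68620996$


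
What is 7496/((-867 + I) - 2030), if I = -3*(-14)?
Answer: -7496/2855 ≈ -2.6256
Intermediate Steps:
I = 42
7496/((-867 + I) - 2030) = 7496/((-867 + 42) - 2030) = 7496/(-825 - 2030) = 7496/(-2855) = 7496*(-1/2855) = -7496/2855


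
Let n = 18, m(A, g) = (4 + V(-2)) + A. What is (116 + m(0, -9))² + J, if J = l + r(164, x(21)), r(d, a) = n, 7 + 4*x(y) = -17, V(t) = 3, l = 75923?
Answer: 91070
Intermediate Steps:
m(A, g) = 7 + A (m(A, g) = (4 + 3) + A = 7 + A)
x(y) = -6 (x(y) = -7/4 + (¼)*(-17) = -7/4 - 17/4 = -6)
r(d, a) = 18
J = 75941 (J = 75923 + 18 = 75941)
(116 + m(0, -9))² + J = (116 + (7 + 0))² + 75941 = (116 + 7)² + 75941 = 123² + 75941 = 15129 + 75941 = 91070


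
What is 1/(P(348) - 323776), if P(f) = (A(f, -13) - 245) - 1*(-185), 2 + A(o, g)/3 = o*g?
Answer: -1/337414 ≈ -2.9637e-6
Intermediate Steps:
A(o, g) = -6 + 3*g*o (A(o, g) = -6 + 3*(o*g) = -6 + 3*(g*o) = -6 + 3*g*o)
P(f) = -66 - 39*f (P(f) = ((-6 + 3*(-13)*f) - 245) - 1*(-185) = ((-6 - 39*f) - 245) + 185 = (-251 - 39*f) + 185 = -66 - 39*f)
1/(P(348) - 323776) = 1/((-66 - 39*348) - 323776) = 1/((-66 - 13572) - 323776) = 1/(-13638 - 323776) = 1/(-337414) = -1/337414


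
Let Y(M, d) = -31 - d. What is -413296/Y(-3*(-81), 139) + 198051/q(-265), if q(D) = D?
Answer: 7585477/4505 ≈ 1683.8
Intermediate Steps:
-413296/Y(-3*(-81), 139) + 198051/q(-265) = -413296/(-31 - 1*139) + 198051/(-265) = -413296/(-31 - 139) + 198051*(-1/265) = -413296/(-170) - 198051/265 = -413296*(-1/170) - 198051/265 = 206648/85 - 198051/265 = 7585477/4505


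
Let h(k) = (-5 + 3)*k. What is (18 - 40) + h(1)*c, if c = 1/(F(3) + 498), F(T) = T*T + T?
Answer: -5611/255 ≈ -22.004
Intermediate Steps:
h(k) = -2*k
F(T) = T + T**2 (F(T) = T**2 + T = T + T**2)
c = 1/510 (c = 1/(3*(1 + 3) + 498) = 1/(3*4 + 498) = 1/(12 + 498) = 1/510 ≈ 0.0019608)
(18 - 40) + h(1)*c = (18 - 40) - 2*1*(1/510) = -22 - 2*1/510 = -22 - 1/255 = -5611/255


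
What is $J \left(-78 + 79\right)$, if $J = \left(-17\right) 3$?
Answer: $-51$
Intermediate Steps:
$J = -51$
$J \left(-78 + 79\right) = - 51 \left(-78 + 79\right) = \left(-51\right) 1 = -51$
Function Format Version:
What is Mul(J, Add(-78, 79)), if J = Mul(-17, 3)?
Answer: -51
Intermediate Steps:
J = -51
Mul(J, Add(-78, 79)) = Mul(-51, Add(-78, 79)) = Mul(-51, 1) = -51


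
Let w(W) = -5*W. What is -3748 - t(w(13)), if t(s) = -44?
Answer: -3704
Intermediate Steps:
-3748 - t(w(13)) = -3748 - 1*(-44) = -3748 + 44 = -3704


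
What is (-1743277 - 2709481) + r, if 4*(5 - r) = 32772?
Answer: -4460946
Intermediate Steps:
r = -8188 (r = 5 - ¼*32772 = 5 - 8193 = -8188)
(-1743277 - 2709481) + r = (-1743277 - 2709481) - 8188 = -4452758 - 8188 = -4460946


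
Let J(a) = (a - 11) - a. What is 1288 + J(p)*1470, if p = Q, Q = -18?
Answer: -14882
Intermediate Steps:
p = -18
J(a) = -11 (J(a) = (-11 + a) - a = -11)
1288 + J(p)*1470 = 1288 - 11*1470 = 1288 - 16170 = -14882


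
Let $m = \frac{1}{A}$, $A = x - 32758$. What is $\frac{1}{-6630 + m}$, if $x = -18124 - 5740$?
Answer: $- \frac{56622}{375403861} \approx -0.00015083$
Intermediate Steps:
$x = -23864$ ($x = -18124 - 5740 = -23864$)
$A = -56622$ ($A = -23864 - 32758 = -56622$)
$m = - \frac{1}{56622}$ ($m = \frac{1}{-56622} = - \frac{1}{56622} \approx -1.7661 \cdot 10^{-5}$)
$\frac{1}{-6630 + m} = \frac{1}{-6630 - \frac{1}{56622}} = \frac{1}{- \frac{375403861}{56622}} = - \frac{56622}{375403861}$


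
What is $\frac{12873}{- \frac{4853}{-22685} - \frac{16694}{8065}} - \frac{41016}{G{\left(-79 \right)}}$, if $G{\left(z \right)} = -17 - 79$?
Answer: $- \frac{252582274837}{38807308} \approx -6508.6$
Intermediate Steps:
$G{\left(z \right)} = -96$
$\frac{12873}{- \frac{4853}{-22685} - \frac{16694}{8065}} - \frac{41016}{G{\left(-79 \right)}} = \frac{12873}{- \frac{4853}{-22685} - \frac{16694}{8065}} - \frac{41016}{-96} = \frac{12873}{\left(-4853\right) \left(- \frac{1}{22685}\right) - \frac{16694}{8065}} - - \frac{1709}{4} = \frac{12873}{\frac{4853}{22685} - \frac{16694}{8065}} + \frac{1709}{4} = \frac{12873}{- \frac{67912789}{36590905}} + \frac{1709}{4} = 12873 \left(- \frac{36590905}{67912789}\right) + \frac{1709}{4} = - \frac{67290674295}{9701827} + \frac{1709}{4} = - \frac{252582274837}{38807308}$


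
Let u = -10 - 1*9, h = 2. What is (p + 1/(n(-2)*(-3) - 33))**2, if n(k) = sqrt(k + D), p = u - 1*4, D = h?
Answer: 577600/1089 ≈ 530.39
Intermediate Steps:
u = -19 (u = -10 - 9 = -19)
D = 2
p = -23 (p = -19 - 1*4 = -19 - 4 = -23)
n(k) = sqrt(2 + k) (n(k) = sqrt(k + 2) = sqrt(2 + k))
(p + 1/(n(-2)*(-3) - 33))**2 = (-23 + 1/(sqrt(2 - 2)*(-3) - 33))**2 = (-23 + 1/(sqrt(0)*(-3) - 33))**2 = (-23 + 1/(0*(-3) - 33))**2 = (-23 + 1/(0 - 33))**2 = (-23 + 1/(-33))**2 = (-23 - 1/33)**2 = (-760/33)**2 = 577600/1089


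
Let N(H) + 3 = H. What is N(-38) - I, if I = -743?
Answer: 702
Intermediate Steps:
N(H) = -3 + H
N(-38) - I = (-3 - 38) - 1*(-743) = -41 + 743 = 702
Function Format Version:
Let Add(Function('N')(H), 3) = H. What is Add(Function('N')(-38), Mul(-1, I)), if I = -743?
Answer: 702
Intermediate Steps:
Function('N')(H) = Add(-3, H)
Add(Function('N')(-38), Mul(-1, I)) = Add(Add(-3, -38), Mul(-1, -743)) = Add(-41, 743) = 702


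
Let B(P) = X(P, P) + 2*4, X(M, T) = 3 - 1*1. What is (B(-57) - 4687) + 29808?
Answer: 25131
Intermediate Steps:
X(M, T) = 2 (X(M, T) = 3 - 1 = 2)
B(P) = 10 (B(P) = 2 + 2*4 = 2 + 8 = 10)
(B(-57) - 4687) + 29808 = (10 - 4687) + 29808 = -4677 + 29808 = 25131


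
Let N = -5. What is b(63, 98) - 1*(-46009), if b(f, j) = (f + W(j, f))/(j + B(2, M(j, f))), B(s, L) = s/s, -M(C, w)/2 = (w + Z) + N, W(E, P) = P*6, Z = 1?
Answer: 506148/11 ≈ 46013.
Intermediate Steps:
W(E, P) = 6*P
M(C, w) = 8 - 2*w (M(C, w) = -2*((w + 1) - 5) = -2*((1 + w) - 5) = -2*(-4 + w) = 8 - 2*w)
B(s, L) = 1
b(f, j) = 7*f/(1 + j) (b(f, j) = (f + 6*f)/(j + 1) = (7*f)/(1 + j) = 7*f/(1 + j))
b(63, 98) - 1*(-46009) = 7*63/(1 + 98) - 1*(-46009) = 7*63/99 + 46009 = 7*63*(1/99) + 46009 = 49/11 + 46009 = 506148/11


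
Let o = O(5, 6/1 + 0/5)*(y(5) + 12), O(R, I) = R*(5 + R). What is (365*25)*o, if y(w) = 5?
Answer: 7756250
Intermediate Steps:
o = 850 (o = (5*(5 + 5))*(5 + 12) = (5*10)*17 = 50*17 = 850)
(365*25)*o = (365*25)*850 = 9125*850 = 7756250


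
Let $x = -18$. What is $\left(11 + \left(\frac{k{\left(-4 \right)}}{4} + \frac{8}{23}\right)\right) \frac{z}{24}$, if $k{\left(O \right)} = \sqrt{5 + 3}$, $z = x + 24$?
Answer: $\frac{261}{92} + \frac{\sqrt{2}}{8} \approx 3.0137$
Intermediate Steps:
$z = 6$ ($z = -18 + 24 = 6$)
$k{\left(O \right)} = 2 \sqrt{2}$ ($k{\left(O \right)} = \sqrt{8} = 2 \sqrt{2}$)
$\left(11 + \left(\frac{k{\left(-4 \right)}}{4} + \frac{8}{23}\right)\right) \frac{z}{24} = \left(11 + \left(\frac{2 \sqrt{2}}{4} + \frac{8}{23}\right)\right) \frac{6}{24} = \left(11 + \left(2 \sqrt{2} \cdot \frac{1}{4} + 8 \cdot \frac{1}{23}\right)\right) 6 \cdot \frac{1}{24} = \left(11 + \left(\frac{\sqrt{2}}{2} + \frac{8}{23}\right)\right) \frac{1}{4} = \left(11 + \left(\frac{8}{23} + \frac{\sqrt{2}}{2}\right)\right) \frac{1}{4} = \left(\frac{261}{23} + \frac{\sqrt{2}}{2}\right) \frac{1}{4} = \frac{261}{92} + \frac{\sqrt{2}}{8}$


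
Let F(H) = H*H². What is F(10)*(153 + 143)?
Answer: 296000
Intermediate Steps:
F(H) = H³
F(10)*(153 + 143) = 10³*(153 + 143) = 1000*296 = 296000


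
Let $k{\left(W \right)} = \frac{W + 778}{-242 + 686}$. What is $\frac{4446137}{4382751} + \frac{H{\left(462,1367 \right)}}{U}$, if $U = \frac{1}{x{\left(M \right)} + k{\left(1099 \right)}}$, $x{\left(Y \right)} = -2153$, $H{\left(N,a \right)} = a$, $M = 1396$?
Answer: $- \frac{635105779074123}{216215716} \approx -2.9374 \cdot 10^{6}$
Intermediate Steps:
$k{\left(W \right)} = \frac{389}{222} + \frac{W}{444}$ ($k{\left(W \right)} = \frac{778 + W}{444} = \left(778 + W\right) \frac{1}{444} = \frac{389}{222} + \frac{W}{444}$)
$U = - \frac{444}{954055}$ ($U = \frac{1}{-2153 + \left(\frac{389}{222} + \frac{1}{444} \cdot 1099\right)} = \frac{1}{-2153 + \left(\frac{389}{222} + \frac{1099}{444}\right)} = \frac{1}{-2153 + \frac{1877}{444}} = \frac{1}{- \frac{954055}{444}} = - \frac{444}{954055} \approx -0.00046538$)
$\frac{4446137}{4382751} + \frac{H{\left(462,1367 \right)}}{U} = \frac{4446137}{4382751} + \frac{1367}{- \frac{444}{954055}} = 4446137 \cdot \frac{1}{4382751} + 1367 \left(- \frac{954055}{444}\right) = \frac{4446137}{4382751} - \frac{1304193185}{444} = - \frac{635105779074123}{216215716}$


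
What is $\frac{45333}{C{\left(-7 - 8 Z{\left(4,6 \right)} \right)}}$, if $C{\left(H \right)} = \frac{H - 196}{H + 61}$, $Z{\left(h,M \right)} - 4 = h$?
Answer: $\frac{151110}{89} \approx 1697.9$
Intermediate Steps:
$Z{\left(h,M \right)} = 4 + h$
$C{\left(H \right)} = \frac{-196 + H}{61 + H}$
$\frac{45333}{C{\left(-7 - 8 Z{\left(4,6 \right)} \right)}} = \frac{45333}{\frac{1}{61 - \left(7 + 8 \left(4 + 4\right)\right)} \left(-196 - \left(7 + 8 \left(4 + 4\right)\right)\right)} = \frac{45333}{\frac{1}{61 - 71} \left(-196 - 71\right)} = \frac{45333}{\frac{1}{-10} \left(-267\right)} = \frac{45333}{\left(- \frac{1}{10}\right) \left(-267\right)} = \frac{45333}{\frac{267}{10}} = 45333 \cdot \frac{10}{267} = \frac{151110}{89}$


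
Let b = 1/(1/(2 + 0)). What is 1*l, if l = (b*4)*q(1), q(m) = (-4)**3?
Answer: -512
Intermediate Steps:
q(m) = -64
b = 2 (b = 1/(1/2) = 2)
l = -512 (l = (2*4)*(-64) = 8*(-64) = -512)
1*l = 1*(-512) = -512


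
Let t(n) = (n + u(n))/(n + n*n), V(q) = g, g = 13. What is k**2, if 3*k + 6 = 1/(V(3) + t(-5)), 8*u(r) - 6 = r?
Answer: 146071396/37491129 ≈ 3.8962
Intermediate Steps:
u(r) = 3/4 + r/8
V(q) = 13
t(n) = (3/4 + 9*n/8)/(n + n**2) (t(n) = (n + (3/4 + n/8))/(n + n*n) = (3/4 + 9*n/8)/(n + n**2))
k = -12086/6123 (k = -2 + 1/(3*(13 + (3/8)*(2 + 3*(-5))/(-5*(1 - 5)))) = -2 + 1/(3*(13 + (3/8)*(-1/5)*(2 - 15)/(-4))) = -2 + 1/(3*(13 + (3/8)*(-1/5)*(-1/4)*(-13))) = -2 + 1/(3*(13 - 39/160)) = -2 + 1/(3*(2041/160)) = -2 + (1/3)*(160/2041) = -2 + 160/6123 = -12086/6123 ≈ -1.9739)
k**2 = (-12086/6123)**2 = 146071396/37491129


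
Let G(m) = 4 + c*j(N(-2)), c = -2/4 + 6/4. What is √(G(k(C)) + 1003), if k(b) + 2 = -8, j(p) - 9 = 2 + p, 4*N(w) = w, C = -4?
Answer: √4070/2 ≈ 31.898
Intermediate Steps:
N(w) = w/4
j(p) = 11 + p (j(p) = 9 + (2 + p) = 11 + p)
c = 1 (c = -2*¼ + 6*(¼) = -½ + 3/2 = 1)
k(b) = -10 (k(b) = -2 - 8 = -10)
G(m) = 29/2 (G(m) = 4 + 1*(11 + (¼)*(-2)) = 4 + 1*(11 - ½) = 4 + 1*(21/2) = 4 + 21/2 = 29/2)
√(G(k(C)) + 1003) = √(29/2 + 1003) = √(2035/2) = √4070/2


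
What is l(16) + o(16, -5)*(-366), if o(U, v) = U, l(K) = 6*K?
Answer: -5760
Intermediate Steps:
l(16) + o(16, -5)*(-366) = 6*16 + 16*(-366) = 96 - 5856 = -5760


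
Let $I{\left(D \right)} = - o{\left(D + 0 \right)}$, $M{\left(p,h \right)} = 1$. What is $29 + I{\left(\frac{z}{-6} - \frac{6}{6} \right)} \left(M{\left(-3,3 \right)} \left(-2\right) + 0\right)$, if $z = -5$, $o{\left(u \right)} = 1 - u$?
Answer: $\frac{94}{3} \approx 31.333$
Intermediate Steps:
$I{\left(D \right)} = -1 + D$ ($I{\left(D \right)} = - (1 - \left(D + 0\right)) = - (1 - D) = -1 + D$)
$29 + I{\left(\frac{z}{-6} - \frac{6}{6} \right)} \left(M{\left(-3,3 \right)} \left(-2\right) + 0\right) = 29 + \left(-1 - \left(1 - \frac{5}{6}\right)\right) \left(1 \left(-2\right) + 0\right) = 29 + \left(-1 - \frac{1}{6}\right) \left(-2 + 0\right) = 29 + \left(-1 + \left(\frac{5}{6} - 1\right)\right) \left(-2\right) = 29 + \left(-1 - \frac{1}{6}\right) \left(-2\right) = 29 - - \frac{7}{3} = 29 + \frac{7}{3} = \frac{94}{3}$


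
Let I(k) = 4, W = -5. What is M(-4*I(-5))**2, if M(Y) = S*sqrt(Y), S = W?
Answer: -400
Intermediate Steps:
S = -5
M(Y) = -5*sqrt(Y)
M(-4*I(-5))**2 = (-5*4*I)**2 = (-20*I)**2 = -400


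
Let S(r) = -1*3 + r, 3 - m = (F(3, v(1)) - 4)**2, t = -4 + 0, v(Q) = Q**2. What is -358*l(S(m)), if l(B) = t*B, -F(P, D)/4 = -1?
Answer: 0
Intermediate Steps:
F(P, D) = 4 (F(P, D) = -4*(-1) = 4)
t = -4
m = 3 (m = 3 - (4 - 4)**2 = 3 - 1*0**2 = 3 - 1*0 = 3 + 0 = 3)
S(r) = -3 + r
l(B) = -4*B
-358*l(S(m)) = -(-1432)*(-3 + 3) = -(-1432)*0 = -358*0 = 0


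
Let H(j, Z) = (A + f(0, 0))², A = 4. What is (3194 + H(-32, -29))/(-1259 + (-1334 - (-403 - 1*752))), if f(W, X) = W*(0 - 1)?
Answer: -1605/719 ≈ -2.2323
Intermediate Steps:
f(W, X) = -W (f(W, X) = W*(-1) = -W)
H(j, Z) = 16 (H(j, Z) = (4 - 1*0)² = (4 + 0)² = 4² = 16)
(3194 + H(-32, -29))/(-1259 + (-1334 - (-403 - 1*752))) = (3194 + 16)/(-1259 + (-1334 - (-403 - 1*752))) = 3210/(-1259 + (-1334 - (-403 - 752))) = 3210/(-1259 + (-1334 - 1*(-1155))) = 3210/(-1259 + (-1334 + 1155)) = 3210/(-1259 - 179) = 3210/(-1438) = 3210*(-1/1438) = -1605/719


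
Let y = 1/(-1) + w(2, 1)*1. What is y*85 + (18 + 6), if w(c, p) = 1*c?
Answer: 109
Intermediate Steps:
w(c, p) = c
y = 1 (y = 1/(-1) + 2*1 = -1 + 2 = 1)
y*85 + (18 + 6) = 1*85 + (18 + 6) = 85 + 24 = 109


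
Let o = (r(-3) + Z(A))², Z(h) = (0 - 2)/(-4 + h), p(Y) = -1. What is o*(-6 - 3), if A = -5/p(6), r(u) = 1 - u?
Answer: -36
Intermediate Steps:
A = 5 (A = -5/(-1) = -5*(-1) = 5)
Z(h) = -2/(-4 + h)
o = 4 (o = ((1 - 1*(-3)) - 2/(-4 + 5))² = ((1 + 3) - 2/1)² = (4 - 2*1)² = (4 - 2)² = 2² = 4)
o*(-6 - 3) = 4*(-6 - 3) = 4*(-9) = -36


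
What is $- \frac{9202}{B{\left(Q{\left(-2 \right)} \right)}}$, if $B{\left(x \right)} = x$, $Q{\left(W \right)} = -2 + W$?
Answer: $\frac{4601}{2} \approx 2300.5$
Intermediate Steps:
$- \frac{9202}{B{\left(Q{\left(-2 \right)} \right)}} = - \frac{9202}{-2 - 2} = - \frac{9202}{-4} = \left(-9202\right) \left(- \frac{1}{4}\right) = \frac{4601}{2}$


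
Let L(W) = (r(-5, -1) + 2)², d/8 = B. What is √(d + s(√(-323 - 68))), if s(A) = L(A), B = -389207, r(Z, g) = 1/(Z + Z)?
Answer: I*√311365239/10 ≈ 1764.6*I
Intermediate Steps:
r(Z, g) = 1/(2*Z)
d = -3113656 (d = 8*(-389207) = -3113656)
L(W) = 361/100 (L(W) = ((½)/(-5) + 2)² = ((½)*(-⅕) + 2)² = (-⅒ + 2)² = (19/10)² = 361/100)
s(A) = 361/100
√(d + s(√(-323 - 68))) = √(-3113656 + 361/100) = √(-311365239/100) = I*√311365239/10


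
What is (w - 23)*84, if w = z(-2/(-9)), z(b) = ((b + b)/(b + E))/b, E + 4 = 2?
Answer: -4053/2 ≈ -2026.5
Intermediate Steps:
E = -2 (E = -4 + 2 = -2)
z(b) = 2/(-2 + b) (z(b) = ((b + b)/(b - 2))/b = ((2*b)/(-2 + b))/b = (2*b/(-2 + b))/b = 2/(-2 + b))
w = -9/8 (w = 2/(-2 - 2/(-9)) = 2/(-2 - 2*(-1/9)) = 2/(-2 + 2/9) = 2/(-16/9) = 2*(-9/16) = -9/8 ≈ -1.1250)
(w - 23)*84 = (-9/8 - 23)*84 = -193/8*84 = -4053/2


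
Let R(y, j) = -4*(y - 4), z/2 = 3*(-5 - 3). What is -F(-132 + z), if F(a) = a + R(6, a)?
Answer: 188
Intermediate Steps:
z = -48 (z = 2*(3*(-5 - 3)) = 2*(3*(-8)) = 2*(-24) = -48)
R(y, j) = 16 - 4*y (R(y, j) = -4*(-4 + y) = 16 - 4*y)
F(a) = -8 + a (F(a) = a + (16 - 4*6) = a + (16 - 24) = a - 8 = -8 + a)
-F(-132 + z) = -(-8 + (-132 - 48)) = -(-8 - 180) = -1*(-188) = 188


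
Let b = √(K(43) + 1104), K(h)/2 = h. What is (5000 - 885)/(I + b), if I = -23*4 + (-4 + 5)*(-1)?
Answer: -382695/7459 - 4115*√1190/7459 ≈ -70.338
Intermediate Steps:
K(h) = 2*h
I = -93 (I = -92 + 1*(-1) = -92 - 1 = -93)
b = √1190 (b = √(2*43 + 1104) = √(86 + 1104) = √1190 ≈ 34.496)
(5000 - 885)/(I + b) = (5000 - 885)/(-93 + √1190) = 4115/(-93 + √1190)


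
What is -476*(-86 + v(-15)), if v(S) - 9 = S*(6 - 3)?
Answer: 58072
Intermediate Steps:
v(S) = 9 + 3*S (v(S) = 9 + S*(6 - 3) = 9 + S*3 = 9 + 3*S)
-476*(-86 + v(-15)) = -476*(-86 + (9 + 3*(-15))) = -476*(-86 + (9 - 45)) = -476*(-86 - 36) = -476*(-122) = 58072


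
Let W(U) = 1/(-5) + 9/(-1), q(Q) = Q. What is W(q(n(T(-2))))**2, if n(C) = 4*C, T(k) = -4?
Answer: 2116/25 ≈ 84.640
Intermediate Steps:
W(U) = -46/5 (W(U) = 1*(-1/5) + 9*(-1) = -1/5 - 9 = -46/5)
W(q(n(T(-2))))**2 = (-46/5)**2 = 2116/25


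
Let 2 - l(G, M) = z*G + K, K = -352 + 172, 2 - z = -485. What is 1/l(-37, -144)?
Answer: 1/18201 ≈ 5.4942e-5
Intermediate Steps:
z = 487 (z = 2 - 1*(-485) = 2 + 485 = 487)
K = -180
l(G, M) = 182 - 487*G (l(G, M) = 2 - (487*G - 180) = 2 - (-180 + 487*G) = 2 + (180 - 487*G) = 182 - 487*G)
1/l(-37, -144) = 1/(182 - 487*(-37)) = 1/(182 + 18019) = 1/18201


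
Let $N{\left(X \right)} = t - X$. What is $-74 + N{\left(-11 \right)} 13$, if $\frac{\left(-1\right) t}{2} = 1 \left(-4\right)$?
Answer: $173$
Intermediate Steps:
$t = 8$ ($t = - 2 \cdot 1 \left(-4\right) = \left(-2\right) \left(-4\right) = 8$)
$N{\left(X \right)} = 8 - X$
$-74 + N{\left(-11 \right)} 13 = -74 + \left(8 - -11\right) 13 = -74 + \left(8 + 11\right) 13 = -74 + 19 \cdot 13 = -74 + 247 = 173$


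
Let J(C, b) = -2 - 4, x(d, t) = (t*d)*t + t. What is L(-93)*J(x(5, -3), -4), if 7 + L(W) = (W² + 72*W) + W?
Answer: -11118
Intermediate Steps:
x(d, t) = t + d*t² (x(d, t) = (d*t)*t + t = d*t² + t = t + d*t²)
J(C, b) = -6
L(W) = -7 + W² + 73*W (L(W) = -7 + ((W² + 72*W) + W) = -7 + (W² + 73*W) = -7 + W² + 73*W)
L(-93)*J(x(5, -3), -4) = (-7 + (-93)² + 73*(-93))*(-6) = (-7 + 8649 - 6789)*(-6) = 1853*(-6) = -11118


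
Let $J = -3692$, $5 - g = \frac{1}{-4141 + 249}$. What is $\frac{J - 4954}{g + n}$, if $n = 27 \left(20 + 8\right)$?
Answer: $- \frac{11216744}{987271} \approx -11.361$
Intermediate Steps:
$n = 756$ ($n = 27 \cdot 28 = 756$)
$g = \frac{19461}{3892}$ ($g = 5 - \frac{1}{-4141 + 249} = 5 - \frac{1}{-3892} = 5 - - \frac{1}{3892} = 5 + \frac{1}{3892} = \frac{19461}{3892} \approx 5.0003$)
$\frac{J - 4954}{g + n} = \frac{-3692 - 4954}{\frac{19461}{3892} + 756} = - \frac{8646}{\frac{2961813}{3892}} = \left(-8646\right) \frac{3892}{2961813} = - \frac{11216744}{987271}$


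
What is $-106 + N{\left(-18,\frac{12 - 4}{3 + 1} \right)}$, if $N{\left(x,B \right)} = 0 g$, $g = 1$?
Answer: $-106$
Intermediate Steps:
$N{\left(x,B \right)} = 0$ ($N{\left(x,B \right)} = 0 \cdot 1 = 0$)
$-106 + N{\left(-18,\frac{12 - 4}{3 + 1} \right)} = -106 + 0 = -106$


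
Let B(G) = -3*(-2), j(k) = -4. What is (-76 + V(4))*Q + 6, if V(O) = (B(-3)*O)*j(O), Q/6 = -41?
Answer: 42318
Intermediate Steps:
Q = -246 (Q = 6*(-41) = -246)
B(G) = 6
V(O) = -24*O (V(O) = (6*O)*(-4) = -24*O)
(-76 + V(4))*Q + 6 = (-76 - 24*4)*(-246) + 6 = (-76 - 96)*(-246) + 6 = -172*(-246) + 6 = 42312 + 6 = 42318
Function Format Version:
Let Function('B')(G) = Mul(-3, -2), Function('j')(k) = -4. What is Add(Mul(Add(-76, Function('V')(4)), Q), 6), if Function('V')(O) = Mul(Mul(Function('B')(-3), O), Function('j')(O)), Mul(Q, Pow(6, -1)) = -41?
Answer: 42318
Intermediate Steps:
Q = -246 (Q = Mul(6, -41) = -246)
Function('B')(G) = 6
Function('V')(O) = Mul(-24, O) (Function('V')(O) = Mul(Mul(6, O), -4) = Mul(-24, O))
Add(Mul(Add(-76, Function('V')(4)), Q), 6) = Add(Mul(Add(-76, Mul(-24, 4)), -246), 6) = Add(Mul(Add(-76, -96), -246), 6) = Add(Mul(-172, -246), 6) = Add(42312, 6) = 42318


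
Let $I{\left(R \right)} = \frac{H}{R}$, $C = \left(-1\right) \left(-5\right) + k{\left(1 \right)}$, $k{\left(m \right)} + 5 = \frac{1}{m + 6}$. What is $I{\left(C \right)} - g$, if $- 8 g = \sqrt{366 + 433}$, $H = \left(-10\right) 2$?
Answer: $-140 + \frac{\sqrt{799}}{8} \approx -136.47$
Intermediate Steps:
$k{\left(m \right)} = -5 + \frac{1}{6 + m}$ ($k{\left(m \right)} = -5 + \frac{1}{m + 6} = -5 + \frac{1}{6 + m}$)
$C = \frac{1}{7}$ ($C = \left(-1\right) \left(-5\right) + \frac{-29 - 5}{6 + 1} = 5 + \frac{-29 - 5}{7} = 5 + \frac{1}{7} \left(-34\right) = 5 - \frac{34}{7} = \frac{1}{7} \approx 0.14286$)
$H = -20$
$I{\left(R \right)} = - \frac{20}{R}$
$g = - \frac{\sqrt{799}}{8}$ ($g = - \frac{\sqrt{366 + 433}}{8} = - \frac{\sqrt{799}}{8} \approx -3.5333$)
$I{\left(C \right)} - g = - 20 \frac{1}{\frac{1}{7}} - - \frac{\sqrt{799}}{8} = \left(-20\right) 7 + \frac{\sqrt{799}}{8} = -140 + \frac{\sqrt{799}}{8}$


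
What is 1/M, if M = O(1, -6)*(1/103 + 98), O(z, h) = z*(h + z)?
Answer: -103/50475 ≈ -0.0020406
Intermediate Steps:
M = -50475/103 (M = (1*(-6 + 1))*(1/103 + 98) = (1*(-5))*(1/103 + 98) = -5*10095/103 = -50475/103 ≈ -490.05)
1/M = 1/(-50475/103) = -103/50475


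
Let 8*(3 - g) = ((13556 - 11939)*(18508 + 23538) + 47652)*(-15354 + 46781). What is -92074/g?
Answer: 368296/1069084220247 ≈ 3.4450e-7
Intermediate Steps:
g = -1069084220247/4 (g = 3 - ((13556 - 11939)*(18508 + 23538) + 47652)*(-15354 + 46781)/8 = 3 - (1617*42046 + 47652)*31427/8 = 3 - (67988382 + 47652)*31427/8 = 3 - 34018017*31427/4 = 3 - 1/8*2138168440518 = 3 - 1069084220259/4 = -1069084220247/4 ≈ -2.6727e+11)
-92074/g = -92074/(-1069084220247/4) = -92074*(-4/1069084220247) = 368296/1069084220247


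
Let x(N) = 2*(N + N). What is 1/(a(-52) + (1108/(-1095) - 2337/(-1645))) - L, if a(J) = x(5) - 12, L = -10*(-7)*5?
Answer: -1059898595/3029311 ≈ -349.88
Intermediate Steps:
L = 350 (L = 70*5 = 350)
x(N) = 4*N (x(N) = 2*(2*N) = 4*N)
a(J) = 8 (a(J) = 4*5 - 12 = 20 - 12 = 8)
1/(a(-52) + (1108/(-1095) - 2337/(-1645))) - L = 1/(8 + (1108/(-1095) - 2337/(-1645))) - 1*350 = 1/(8 + (1108*(-1/1095) - 2337*(-1/1645))) - 350 = 1/(8 + (-1108/1095 + 2337/1645)) - 350 = 1/(8 + 147271/360255) - 350 = 1/(3029311/360255) - 350 = 360255/3029311 - 350 = -1059898595/3029311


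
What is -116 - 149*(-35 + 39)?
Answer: -712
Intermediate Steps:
-116 - 149*(-35 + 39) = -116 - 149*4 = -116 - 596 = -712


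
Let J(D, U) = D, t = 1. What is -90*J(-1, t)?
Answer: 90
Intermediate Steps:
-90*J(-1, t) = -90*(-1) = 90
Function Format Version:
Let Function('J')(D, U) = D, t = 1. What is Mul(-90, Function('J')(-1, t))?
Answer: 90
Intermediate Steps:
Mul(-90, Function('J')(-1, t)) = Mul(-90, -1) = 90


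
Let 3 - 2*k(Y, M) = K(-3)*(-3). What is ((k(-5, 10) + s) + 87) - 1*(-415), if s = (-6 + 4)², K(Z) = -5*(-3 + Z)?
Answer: 1105/2 ≈ 552.50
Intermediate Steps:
K(Z) = 15 - 5*Z
s = 4 (s = (-2)² = 4)
k(Y, M) = 93/2 (k(Y, M) = 3/2 - (15 - 5*(-3))*(-3)/2 = 3/2 - (15 + 15)*(-3)/2 = 3/2 - 15*(-3) = 3/2 - ½*(-90) = 3/2 + 45 = 93/2)
((k(-5, 10) + s) + 87) - 1*(-415) = ((93/2 + 4) + 87) - 1*(-415) = (101/2 + 87) + 415 = 275/2 + 415 = 1105/2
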